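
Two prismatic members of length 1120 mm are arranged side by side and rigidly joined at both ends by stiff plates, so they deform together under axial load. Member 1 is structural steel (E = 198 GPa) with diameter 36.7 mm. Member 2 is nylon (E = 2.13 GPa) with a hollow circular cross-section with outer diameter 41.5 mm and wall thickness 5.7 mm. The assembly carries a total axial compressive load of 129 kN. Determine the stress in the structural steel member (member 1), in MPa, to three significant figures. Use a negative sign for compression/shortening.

A_1 = 1058 mm².
A_2 = 641.1 mm².
Equal strain + equilibrium ⇒ each member carries load in proportion to AE: A₁E₁ = 209500000 N, A₂E₂ = 1365000 N, ΣAE = 210800000 N.
σ₁ = P·E₁/ΣAE = -129000·198000/210800000 = -121.2 MPa.

-121 MPa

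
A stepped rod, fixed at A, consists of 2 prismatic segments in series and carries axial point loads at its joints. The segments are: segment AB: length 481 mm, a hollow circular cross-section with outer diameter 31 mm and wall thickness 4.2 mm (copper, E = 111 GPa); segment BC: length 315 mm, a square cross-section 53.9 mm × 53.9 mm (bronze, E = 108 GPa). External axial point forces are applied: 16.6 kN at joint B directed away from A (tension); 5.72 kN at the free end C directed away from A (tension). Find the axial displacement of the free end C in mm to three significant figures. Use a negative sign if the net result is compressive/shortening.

Internal axial forces (sectioning from the free end, tension +): N_BC = 5.72 kN, N_AB = 22.32 kN.
A_AB = 353.6 mm².
A_BC = 2905 mm².
δ_AB = 22320·481/(353.6·111000) = 0.2735 mm
δ_BC = 5720·315/(2905·108000) = 0.005743 mm
δ = Σδ_i = 0.2793 mm.

0.279 mm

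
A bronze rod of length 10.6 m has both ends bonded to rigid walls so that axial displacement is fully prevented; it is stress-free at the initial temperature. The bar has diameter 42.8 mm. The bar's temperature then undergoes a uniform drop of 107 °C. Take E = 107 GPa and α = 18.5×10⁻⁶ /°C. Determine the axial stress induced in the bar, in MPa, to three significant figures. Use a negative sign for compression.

212 MPa

Free thermal expansion αLΔT = 18.5e-6 · 10600 · -107 = -20.98 mm.
The walls impose strain ε = −(-20.98)/10600 = 1.9795e-03; σ = Eε = 107000 · 1.9795e-03 = 211.8 MPa.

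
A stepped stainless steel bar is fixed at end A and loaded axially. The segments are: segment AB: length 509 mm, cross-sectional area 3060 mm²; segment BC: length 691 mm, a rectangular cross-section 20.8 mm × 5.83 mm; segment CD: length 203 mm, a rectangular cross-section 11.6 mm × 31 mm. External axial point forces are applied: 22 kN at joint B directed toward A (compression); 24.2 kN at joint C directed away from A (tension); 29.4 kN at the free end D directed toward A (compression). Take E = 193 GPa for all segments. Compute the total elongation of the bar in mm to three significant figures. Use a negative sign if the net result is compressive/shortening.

Internal axial forces (sectioning from the free end, tension +): N_CD = -29.4 kN, N_BC = -5.2 kN, N_AB = -27.2 kN.
A_BC = 121.3 mm².
A_CD = 359.6 mm².
δ_AB = -27200·509/(3060·193000) = -0.02344 mm
δ_BC = -5200·691/(121.3·193000) = -0.1535 mm
δ_CD = -29400·203/(359.6·193000) = -0.08599 mm
δ = Σδ_i = -0.263 mm.

-0.263 mm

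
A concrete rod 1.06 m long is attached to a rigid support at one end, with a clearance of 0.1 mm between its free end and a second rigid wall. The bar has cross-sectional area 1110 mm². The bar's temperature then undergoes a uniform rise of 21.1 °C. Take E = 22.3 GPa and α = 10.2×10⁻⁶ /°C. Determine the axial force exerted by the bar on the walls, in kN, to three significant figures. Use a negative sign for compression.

-2.99 kN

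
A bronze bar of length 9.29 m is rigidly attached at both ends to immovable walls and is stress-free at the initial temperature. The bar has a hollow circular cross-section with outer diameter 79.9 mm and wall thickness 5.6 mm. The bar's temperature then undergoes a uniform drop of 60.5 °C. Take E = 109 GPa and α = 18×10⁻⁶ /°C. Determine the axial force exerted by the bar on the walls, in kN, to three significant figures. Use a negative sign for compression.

155 kN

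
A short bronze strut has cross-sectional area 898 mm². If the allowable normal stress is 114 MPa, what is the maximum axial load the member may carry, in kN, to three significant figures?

102 kN

P_max = σ_allow · A = 114 · 898 = 102400 N = 102.4 kN.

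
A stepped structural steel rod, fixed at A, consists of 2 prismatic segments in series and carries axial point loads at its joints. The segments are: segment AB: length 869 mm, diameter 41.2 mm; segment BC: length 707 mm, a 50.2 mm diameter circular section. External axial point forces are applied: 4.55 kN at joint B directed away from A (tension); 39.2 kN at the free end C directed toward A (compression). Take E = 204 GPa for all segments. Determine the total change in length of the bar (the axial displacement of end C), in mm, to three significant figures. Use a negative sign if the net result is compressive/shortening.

Internal axial forces (sectioning from the free end, tension +): N_BC = -39.2 kN, N_AB = -34.65 kN.
A_AB = 1333 mm².
A_BC = 1979 mm².
δ_AB = -34650·869/(1333·204000) = -0.1107 mm
δ_BC = -39200·707/(1979·204000) = -0.06864 mm
δ = Σδ_i = -0.1794 mm.

-0.179 mm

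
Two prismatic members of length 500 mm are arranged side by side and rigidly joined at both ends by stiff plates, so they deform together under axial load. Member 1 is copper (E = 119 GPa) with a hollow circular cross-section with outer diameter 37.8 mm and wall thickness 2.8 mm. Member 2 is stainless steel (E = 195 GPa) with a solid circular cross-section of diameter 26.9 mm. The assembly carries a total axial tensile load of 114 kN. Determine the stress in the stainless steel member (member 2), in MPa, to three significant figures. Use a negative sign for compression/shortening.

A_1 = 307.9 mm².
A_2 = 568.3 mm².
Equal strain + equilibrium ⇒ each member carries load in proportion to AE: A₁E₁ = 36640000 N, A₂E₂ = 110800000 N, ΣAE = 147500000 N.
σ₂ = P·E₂/ΣAE = 114000·195000/147500000 = 150.8 MPa.

151 MPa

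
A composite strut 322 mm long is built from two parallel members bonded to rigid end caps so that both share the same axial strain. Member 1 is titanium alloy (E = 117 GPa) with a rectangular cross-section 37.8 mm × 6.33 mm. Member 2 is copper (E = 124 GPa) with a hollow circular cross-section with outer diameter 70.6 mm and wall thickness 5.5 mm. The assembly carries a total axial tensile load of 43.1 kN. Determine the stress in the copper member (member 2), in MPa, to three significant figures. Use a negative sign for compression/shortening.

31.9 MPa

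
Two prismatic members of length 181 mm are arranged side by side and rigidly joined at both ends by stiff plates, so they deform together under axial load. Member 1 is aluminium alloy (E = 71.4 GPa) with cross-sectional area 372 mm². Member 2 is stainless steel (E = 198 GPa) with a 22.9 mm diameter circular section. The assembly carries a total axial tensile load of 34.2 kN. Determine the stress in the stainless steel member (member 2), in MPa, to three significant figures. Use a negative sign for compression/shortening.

A_2 = 411.9 mm².
Equal strain + equilibrium ⇒ each member carries load in proportion to AE: A₁E₁ = 26560000 N, A₂E₂ = 81550000 N, ΣAE = 108100000 N.
σ₂ = P·E₂/ΣAE = 34200·198000/108100000 = 62.64 MPa.

62.6 MPa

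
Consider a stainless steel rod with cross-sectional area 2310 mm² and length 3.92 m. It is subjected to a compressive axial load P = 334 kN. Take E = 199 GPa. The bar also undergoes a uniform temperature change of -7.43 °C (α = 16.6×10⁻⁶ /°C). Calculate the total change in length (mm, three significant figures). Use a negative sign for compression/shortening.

δ_mech = NL/(AE) = -334000·3920/(2310·199000) = -2.848 mm.
δ_thermal = αLΔT = 16.6e-6·3920·-7.43 = -0.4835 mm.
δ = δ_mech + δ_thermal = -3.332 mm.

-3.33 mm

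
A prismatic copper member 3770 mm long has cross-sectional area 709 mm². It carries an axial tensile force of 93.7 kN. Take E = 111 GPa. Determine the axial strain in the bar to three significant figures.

0.00119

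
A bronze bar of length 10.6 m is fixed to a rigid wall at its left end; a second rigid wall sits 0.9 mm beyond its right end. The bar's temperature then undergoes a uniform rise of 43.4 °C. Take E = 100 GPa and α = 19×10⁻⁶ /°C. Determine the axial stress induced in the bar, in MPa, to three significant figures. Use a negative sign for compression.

Free thermal expansion αLΔT = 19e-6 · 10600 · 43.4 = 8.741 mm.
The walls engage after the gap closes; constrained expansion = 8.741 − 0.9 = 7.841 mm.
The walls impose strain ε = −(7.841)/10600 = -7.3969e-04; σ = Eε = 100000 · -7.3969e-04 = -73.97 MPa.

-74.0 MPa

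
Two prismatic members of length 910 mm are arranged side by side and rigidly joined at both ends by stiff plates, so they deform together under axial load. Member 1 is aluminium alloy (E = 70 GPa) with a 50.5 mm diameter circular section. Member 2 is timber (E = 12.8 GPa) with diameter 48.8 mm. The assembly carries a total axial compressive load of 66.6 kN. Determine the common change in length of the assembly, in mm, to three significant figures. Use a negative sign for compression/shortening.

A_1 = 2003 mm².
A_2 = 1870 mm².
Equal strain + equilibrium ⇒ each member carries load in proportion to AE: A₁E₁ = 140200000 N, A₂E₂ = 23940000 N, ΣAE = 164100000 N.
δ = PL/ΣAE = -66600·910/164100000 = -0.3692 mm.

-0.369 mm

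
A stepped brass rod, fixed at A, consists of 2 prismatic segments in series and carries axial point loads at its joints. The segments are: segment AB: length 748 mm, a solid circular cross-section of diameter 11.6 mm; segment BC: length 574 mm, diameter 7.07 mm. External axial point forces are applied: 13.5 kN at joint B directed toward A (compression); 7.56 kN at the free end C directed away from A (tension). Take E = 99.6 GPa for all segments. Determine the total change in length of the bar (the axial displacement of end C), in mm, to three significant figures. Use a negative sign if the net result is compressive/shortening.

Internal axial forces (sectioning from the free end, tension +): N_BC = 7.56 kN, N_AB = -5.94 kN.
A_AB = 105.7 mm².
A_BC = 39.26 mm².
δ_AB = -5940·748/(105.7·99600) = -0.4221 mm
δ_BC = 7560·574/(39.26·99600) = 1.11 mm
δ = Σδ_i = 0.6877 mm.

0.688 mm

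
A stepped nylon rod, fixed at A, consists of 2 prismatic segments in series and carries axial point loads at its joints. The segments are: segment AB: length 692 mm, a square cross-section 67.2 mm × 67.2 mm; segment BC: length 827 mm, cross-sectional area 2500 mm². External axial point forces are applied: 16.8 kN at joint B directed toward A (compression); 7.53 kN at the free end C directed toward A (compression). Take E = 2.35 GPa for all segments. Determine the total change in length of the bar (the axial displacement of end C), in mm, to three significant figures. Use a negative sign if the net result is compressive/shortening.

-2.65 mm

Internal axial forces (sectioning from the free end, tension +): N_BC = -7.53 kN, N_AB = -24.33 kN.
A_AB = 4516 mm².
δ_AB = -24330·692/(4516·2350) = -1.587 mm
δ_BC = -7530·827/(2500·2350) = -1.06 mm
δ = Σδ_i = -2.646 mm.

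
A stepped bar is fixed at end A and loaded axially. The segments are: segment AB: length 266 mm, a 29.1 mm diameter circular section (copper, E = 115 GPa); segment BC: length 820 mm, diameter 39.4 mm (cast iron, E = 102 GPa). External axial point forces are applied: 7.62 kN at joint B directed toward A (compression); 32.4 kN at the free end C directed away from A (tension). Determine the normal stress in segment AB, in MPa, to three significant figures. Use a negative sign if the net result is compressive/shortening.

Internal axial forces (sectioning from the free end, tension +): N_BC = 32.4 kN, N_AB = 24.78 kN.
A_AB = 665.1 mm².
σ_AB = N_AB/A_AB = 24780/665.1 = 37.26 MPa.

37.3 MPa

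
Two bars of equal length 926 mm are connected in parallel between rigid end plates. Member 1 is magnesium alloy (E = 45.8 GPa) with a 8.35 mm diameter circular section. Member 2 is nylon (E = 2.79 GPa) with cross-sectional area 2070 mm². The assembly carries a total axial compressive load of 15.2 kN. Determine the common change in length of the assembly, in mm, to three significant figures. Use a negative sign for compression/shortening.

-1.70 mm

A_1 = 54.76 mm².
Equal strain + equilibrium ⇒ each member carries load in proportion to AE: A₁E₁ = 2508000 N, A₂E₂ = 5775000 N, ΣAE = 8283000 N.
δ = PL/ΣAE = -15200·926/8283000 = -1.699 mm.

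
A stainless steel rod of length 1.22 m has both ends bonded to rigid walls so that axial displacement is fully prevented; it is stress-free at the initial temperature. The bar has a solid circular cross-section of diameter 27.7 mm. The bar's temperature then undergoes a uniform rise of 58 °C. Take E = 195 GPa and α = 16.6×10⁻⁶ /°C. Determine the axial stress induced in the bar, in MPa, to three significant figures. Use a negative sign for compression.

-188 MPa

Free thermal expansion αLΔT = 16.6e-6 · 1220 · 58 = 1.175 mm.
The walls impose strain ε = −(1.175)/1220 = -9.6280e-04; σ = Eε = 195000 · -9.6280e-04 = -187.7 MPa.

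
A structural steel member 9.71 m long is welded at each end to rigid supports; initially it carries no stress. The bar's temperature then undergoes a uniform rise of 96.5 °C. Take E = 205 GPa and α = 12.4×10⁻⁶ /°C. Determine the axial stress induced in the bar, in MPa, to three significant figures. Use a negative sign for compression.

-245 MPa

Free thermal expansion αLΔT = 12.4e-6 · 9710 · 96.5 = 11.62 mm.
The walls impose strain ε = −(11.62)/9710 = -1.1966e-03; σ = Eε = 205000 · -1.1966e-03 = -245.3 MPa.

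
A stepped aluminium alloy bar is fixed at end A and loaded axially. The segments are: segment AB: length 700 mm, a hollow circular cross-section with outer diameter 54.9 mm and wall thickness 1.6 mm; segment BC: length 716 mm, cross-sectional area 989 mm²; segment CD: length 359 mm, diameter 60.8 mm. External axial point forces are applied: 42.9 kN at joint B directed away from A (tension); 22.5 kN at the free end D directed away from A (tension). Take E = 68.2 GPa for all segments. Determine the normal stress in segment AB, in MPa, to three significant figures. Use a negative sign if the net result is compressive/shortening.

244 MPa

Internal axial forces (sectioning from the free end, tension +): N_CD = 22.5 kN, N_BC = 22.5 kN, N_AB = 65.4 kN.
A_AB = 267.9 mm².
σ_AB = N_AB/A_AB = 65400/267.9 = 244.1 MPa.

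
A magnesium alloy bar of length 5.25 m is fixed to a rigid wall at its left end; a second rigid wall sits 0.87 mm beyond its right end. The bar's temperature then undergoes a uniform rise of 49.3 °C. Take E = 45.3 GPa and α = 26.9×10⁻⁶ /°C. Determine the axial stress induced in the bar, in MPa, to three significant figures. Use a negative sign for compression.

-52.6 MPa

Free thermal expansion αLΔT = 26.9e-6 · 5250 · 49.3 = 6.962 mm.
The walls engage after the gap closes; constrained expansion = 6.962 − 0.87 = 6.092 mm.
The walls impose strain ε = −(6.092)/5250 = -1.1605e-03; σ = Eε = 45300 · -1.1605e-03 = -52.57 MPa.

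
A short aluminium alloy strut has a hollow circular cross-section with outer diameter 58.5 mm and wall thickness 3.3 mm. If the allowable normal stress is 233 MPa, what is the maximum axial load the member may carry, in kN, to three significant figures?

A = 572.3 mm².
P_max = σ_allow · A = 233 · 572.3 = 133300 N = 133.3 kN.

133 kN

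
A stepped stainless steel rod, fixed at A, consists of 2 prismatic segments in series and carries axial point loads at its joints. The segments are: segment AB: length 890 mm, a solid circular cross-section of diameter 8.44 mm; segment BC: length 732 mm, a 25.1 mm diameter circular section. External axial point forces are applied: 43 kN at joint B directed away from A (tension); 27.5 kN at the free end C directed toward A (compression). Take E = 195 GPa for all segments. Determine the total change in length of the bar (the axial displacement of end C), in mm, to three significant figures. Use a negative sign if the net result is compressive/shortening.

Internal axial forces (sectioning from the free end, tension +): N_BC = -27.5 kN, N_AB = 15.5 kN.
A_AB = 55.95 mm².
A_BC = 494.8 mm².
δ_AB = 15500·890/(55.95·195000) = 1.264 mm
δ_BC = -27500·732/(494.8·195000) = -0.2086 mm
δ = Σδ_i = 1.056 mm.

1.06 mm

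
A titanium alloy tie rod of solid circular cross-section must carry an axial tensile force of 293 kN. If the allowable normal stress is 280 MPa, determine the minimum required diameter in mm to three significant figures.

Required area A ≥ P/σ_allow = 293000/280 = 1046 mm².
For a solid circular section, d ≥ √(4A/π) = 36.5 mm.

36.5 mm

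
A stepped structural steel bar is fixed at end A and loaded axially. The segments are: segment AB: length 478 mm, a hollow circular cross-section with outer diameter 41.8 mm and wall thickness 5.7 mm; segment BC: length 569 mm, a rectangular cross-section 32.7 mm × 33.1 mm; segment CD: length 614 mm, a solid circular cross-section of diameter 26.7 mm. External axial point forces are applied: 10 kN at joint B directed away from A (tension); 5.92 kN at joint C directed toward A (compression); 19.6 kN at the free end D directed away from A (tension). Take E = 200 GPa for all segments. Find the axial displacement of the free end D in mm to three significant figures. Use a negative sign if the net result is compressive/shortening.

0.231 mm

Internal axial forces (sectioning from the free end, tension +): N_CD = 19.6 kN, N_BC = 13.68 kN, N_AB = 23.68 kN.
A_AB = 646.4 mm².
A_BC = 1082 mm².
A_CD = 559.9 mm².
δ_AB = 23680·478/(646.4·200000) = 0.08755 mm
δ_BC = 13680·569/(1082·200000) = 0.03596 mm
δ_CD = 19600·614/(559.9·200000) = 0.1075 mm
δ = Σδ_i = 0.231 mm.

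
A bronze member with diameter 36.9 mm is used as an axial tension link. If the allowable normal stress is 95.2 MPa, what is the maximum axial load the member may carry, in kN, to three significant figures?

A = 1069 mm².
P_max = σ_allow · A = 95.2 · 1069 = 101800 N = 101.8 kN.

102 kN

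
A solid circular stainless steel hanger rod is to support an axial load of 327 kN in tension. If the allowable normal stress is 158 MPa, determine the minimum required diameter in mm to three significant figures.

51.3 mm

Required area A ≥ P/σ_allow = 327000/158 = 2070 mm².
For a solid circular section, d ≥ √(4A/π) = 51.33 mm.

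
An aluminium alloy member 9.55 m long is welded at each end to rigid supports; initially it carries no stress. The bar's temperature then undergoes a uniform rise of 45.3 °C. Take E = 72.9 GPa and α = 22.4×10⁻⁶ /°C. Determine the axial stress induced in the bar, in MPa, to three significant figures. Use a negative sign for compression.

Free thermal expansion αLΔT = 22.4e-6 · 9550 · 45.3 = 9.691 mm.
The walls impose strain ε = −(9.691)/9550 = -1.0147e-03; σ = Eε = 72900 · -1.0147e-03 = -73.97 MPa.

-74.0 MPa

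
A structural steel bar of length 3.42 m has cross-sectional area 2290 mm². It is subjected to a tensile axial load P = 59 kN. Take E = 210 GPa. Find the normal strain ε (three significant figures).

1.23e-04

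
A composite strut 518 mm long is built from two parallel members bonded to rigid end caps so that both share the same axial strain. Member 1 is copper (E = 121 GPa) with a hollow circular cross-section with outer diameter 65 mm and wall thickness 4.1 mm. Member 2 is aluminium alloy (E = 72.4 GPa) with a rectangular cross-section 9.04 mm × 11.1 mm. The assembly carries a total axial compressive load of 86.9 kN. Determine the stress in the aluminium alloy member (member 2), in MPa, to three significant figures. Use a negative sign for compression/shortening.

-61.6 MPa

A_1 = 784.4 mm².
A_2 = 100.3 mm².
Equal strain + equilibrium ⇒ each member carries load in proportion to AE: A₁E₁ = 94920000 N, A₂E₂ = 7265000 N, ΣAE = 102200000 N.
σ₂ = P·E₂/ΣAE = -86900·72400/102200000 = -61.57 MPa.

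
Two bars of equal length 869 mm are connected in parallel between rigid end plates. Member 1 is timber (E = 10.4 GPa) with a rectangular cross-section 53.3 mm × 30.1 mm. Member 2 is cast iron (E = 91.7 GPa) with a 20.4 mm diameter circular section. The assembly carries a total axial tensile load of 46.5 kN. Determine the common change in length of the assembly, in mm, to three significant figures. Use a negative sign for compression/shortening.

A_1 = 1604 mm².
A_2 = 326.9 mm².
Equal strain + equilibrium ⇒ each member carries load in proportion to AE: A₁E₁ = 16690000 N, A₂E₂ = 29970000 N, ΣAE = 46660000 N.
δ = PL/ΣAE = 46500·869/46660000 = 0.8661 mm.

0.866 mm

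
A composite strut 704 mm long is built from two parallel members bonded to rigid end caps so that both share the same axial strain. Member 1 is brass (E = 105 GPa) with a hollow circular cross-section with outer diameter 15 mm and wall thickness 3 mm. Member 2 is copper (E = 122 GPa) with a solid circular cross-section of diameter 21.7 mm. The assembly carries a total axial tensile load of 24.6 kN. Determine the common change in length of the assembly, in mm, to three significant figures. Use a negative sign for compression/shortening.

A_1 = 113.1 mm².
A_2 = 369.8 mm².
Equal strain + equilibrium ⇒ each member carries load in proportion to AE: A₁E₁ = 11880000 N, A₂E₂ = 45120000 N, ΣAE = 57000000 N.
δ = PL/ΣAE = 24600·704/57000000 = 0.3039 mm.

0.304 mm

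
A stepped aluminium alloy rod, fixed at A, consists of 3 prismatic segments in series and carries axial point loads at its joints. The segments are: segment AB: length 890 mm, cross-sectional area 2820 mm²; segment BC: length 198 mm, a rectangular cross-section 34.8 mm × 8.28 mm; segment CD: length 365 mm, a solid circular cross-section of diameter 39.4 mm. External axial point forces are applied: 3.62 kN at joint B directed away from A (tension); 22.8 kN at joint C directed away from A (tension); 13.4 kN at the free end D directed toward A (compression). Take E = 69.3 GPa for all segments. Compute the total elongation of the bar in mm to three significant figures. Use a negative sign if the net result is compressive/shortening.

Internal axial forces (sectioning from the free end, tension +): N_CD = -13.4 kN, N_BC = 9.4 kN, N_AB = 13.02 kN.
A_BC = 288.1 mm².
A_CD = 1219 mm².
δ_AB = 13020·890/(2820·69300) = 0.0593 mm
δ_BC = 9400·198/(288.1·69300) = 0.09321 mm
δ_CD = -13400·365/(1219·69300) = -0.05789 mm
δ = Σδ_i = 0.09462 mm.

0.0946 mm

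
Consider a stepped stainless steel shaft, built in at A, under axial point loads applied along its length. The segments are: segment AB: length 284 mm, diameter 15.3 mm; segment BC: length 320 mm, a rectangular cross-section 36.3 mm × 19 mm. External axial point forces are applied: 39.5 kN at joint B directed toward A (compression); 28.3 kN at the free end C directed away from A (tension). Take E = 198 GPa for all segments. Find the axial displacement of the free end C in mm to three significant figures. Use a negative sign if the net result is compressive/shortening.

-0.0211 mm

Internal axial forces (sectioning from the free end, tension +): N_BC = 28.3 kN, N_AB = -11.2 kN.
A_AB = 183.9 mm².
A_BC = 689.7 mm².
δ_AB = -11200·284/(183.9·198000) = -0.08738 mm
δ_BC = 28300·320/(689.7·198000) = 0.06631 mm
δ = Σδ_i = -0.02106 mm.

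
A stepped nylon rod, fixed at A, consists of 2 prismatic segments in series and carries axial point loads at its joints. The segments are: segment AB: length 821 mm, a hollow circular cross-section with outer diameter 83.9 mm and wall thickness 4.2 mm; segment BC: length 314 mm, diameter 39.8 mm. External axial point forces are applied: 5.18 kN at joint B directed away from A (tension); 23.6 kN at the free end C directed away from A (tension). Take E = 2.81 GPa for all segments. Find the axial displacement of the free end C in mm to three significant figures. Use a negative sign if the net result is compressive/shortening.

10.1 mm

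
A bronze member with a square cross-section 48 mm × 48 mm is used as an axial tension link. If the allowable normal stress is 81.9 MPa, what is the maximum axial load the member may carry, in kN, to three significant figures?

189 kN

A = 2304 mm².
P_max = σ_allow · A = 81.9 · 2304 = 188700 N = 188.7 kN.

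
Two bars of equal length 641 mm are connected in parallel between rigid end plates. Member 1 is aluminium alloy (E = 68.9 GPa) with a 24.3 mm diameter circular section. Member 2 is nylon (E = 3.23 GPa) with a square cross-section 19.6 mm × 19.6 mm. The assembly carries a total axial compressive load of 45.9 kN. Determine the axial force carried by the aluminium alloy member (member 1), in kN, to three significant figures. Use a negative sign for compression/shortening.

A_1 = 463.8 mm².
A_2 = 384.2 mm².
Equal strain + equilibrium ⇒ each member carries load in proportion to AE: A₁E₁ = 31950000 N, A₂E₂ = 1241000 N, ΣAE = 33190000 N.
F₁ = P·A₁E₁/ΣAE = -45900·31950000/33190000 = -44180 N.

-44.2 kN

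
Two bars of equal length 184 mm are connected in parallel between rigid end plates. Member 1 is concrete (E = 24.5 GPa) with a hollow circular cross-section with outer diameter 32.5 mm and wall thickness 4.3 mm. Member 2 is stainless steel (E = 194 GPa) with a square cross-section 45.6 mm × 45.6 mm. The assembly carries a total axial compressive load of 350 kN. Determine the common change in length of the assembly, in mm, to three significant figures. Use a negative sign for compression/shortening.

A_1 = 380.9 mm².
A_2 = 2079 mm².
Equal strain + equilibrium ⇒ each member carries load in proportion to AE: A₁E₁ = 9333000 N, A₂E₂ = 403400000 N, ΣAE = 412700000 N.
δ = PL/ΣAE = -350000·184/412700000 = -0.156 mm.

-0.156 mm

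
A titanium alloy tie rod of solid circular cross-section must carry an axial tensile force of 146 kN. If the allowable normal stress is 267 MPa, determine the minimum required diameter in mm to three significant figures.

26.4 mm

Required area A ≥ P/σ_allow = 146000/267 = 546.8 mm².
For a solid circular section, d ≥ √(4A/π) = 26.39 mm.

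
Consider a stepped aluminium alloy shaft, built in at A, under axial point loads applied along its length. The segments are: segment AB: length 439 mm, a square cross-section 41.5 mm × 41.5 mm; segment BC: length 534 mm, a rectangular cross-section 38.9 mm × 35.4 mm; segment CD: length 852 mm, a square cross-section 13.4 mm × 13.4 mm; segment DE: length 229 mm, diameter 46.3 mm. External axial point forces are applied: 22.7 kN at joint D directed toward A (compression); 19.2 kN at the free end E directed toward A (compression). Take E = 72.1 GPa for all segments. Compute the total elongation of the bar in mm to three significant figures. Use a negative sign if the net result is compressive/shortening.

-3.17 mm

Internal axial forces (sectioning from the free end, tension +): N_DE = -19.2 kN, N_CD = -41.9 kN, N_BC = -41.9 kN, N_AB = -41.9 kN.
A_AB = 1722 mm².
A_BC = 1377 mm².
A_CD = 179.6 mm².
A_DE = 1684 mm².
δ_AB = -41900·439/(1722·72100) = -0.1481 mm
δ_BC = -41900·534/(1377·72100) = -0.2254 mm
δ_CD = -41900·852/(179.6·72100) = -2.757 mm
δ_DE = -19200·229/(1684·72100) = -0.03622 mm
δ = Σδ_i = -3.167 mm.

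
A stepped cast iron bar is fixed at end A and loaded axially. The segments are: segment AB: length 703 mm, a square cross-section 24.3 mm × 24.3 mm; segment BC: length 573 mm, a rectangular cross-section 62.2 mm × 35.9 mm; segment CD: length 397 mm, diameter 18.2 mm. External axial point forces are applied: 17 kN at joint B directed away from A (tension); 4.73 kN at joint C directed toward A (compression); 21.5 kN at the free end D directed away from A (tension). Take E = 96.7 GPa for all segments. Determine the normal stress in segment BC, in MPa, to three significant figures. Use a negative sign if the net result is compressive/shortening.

Internal axial forces (sectioning from the free end, tension +): N_CD = 21.5 kN, N_BC = 16.77 kN, N_AB = 33.77 kN.
A_BC = 2233 mm².
σ_BC = N_BC/A_BC = 16770/2233 = 7.51 MPa.

7.51 MPa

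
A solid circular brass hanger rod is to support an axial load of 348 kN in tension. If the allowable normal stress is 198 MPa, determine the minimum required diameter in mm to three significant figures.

Required area A ≥ P/σ_allow = 348000/198 = 1758 mm².
For a solid circular section, d ≥ √(4A/π) = 47.31 mm.

47.3 mm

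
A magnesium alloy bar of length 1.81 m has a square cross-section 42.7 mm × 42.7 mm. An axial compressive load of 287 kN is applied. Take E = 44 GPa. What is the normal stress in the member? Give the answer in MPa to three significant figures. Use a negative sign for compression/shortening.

-157 MPa

A = 1823 mm².
σ = N/A = -287000/1823 = -157.4 MPa.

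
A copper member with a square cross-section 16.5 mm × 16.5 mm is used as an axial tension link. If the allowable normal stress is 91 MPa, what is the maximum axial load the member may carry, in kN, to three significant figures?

24.8 kN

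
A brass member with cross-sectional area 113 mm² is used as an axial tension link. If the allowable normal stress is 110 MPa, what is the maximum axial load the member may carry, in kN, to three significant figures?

P_max = σ_allow · A = 110 · 113 = 12430 N = 12.43 kN.

12.4 kN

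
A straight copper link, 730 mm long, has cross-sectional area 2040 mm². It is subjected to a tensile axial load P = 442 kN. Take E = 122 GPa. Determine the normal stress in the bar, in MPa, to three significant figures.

σ = N/A = 442000/2040 = 216.7 MPa.

217 MPa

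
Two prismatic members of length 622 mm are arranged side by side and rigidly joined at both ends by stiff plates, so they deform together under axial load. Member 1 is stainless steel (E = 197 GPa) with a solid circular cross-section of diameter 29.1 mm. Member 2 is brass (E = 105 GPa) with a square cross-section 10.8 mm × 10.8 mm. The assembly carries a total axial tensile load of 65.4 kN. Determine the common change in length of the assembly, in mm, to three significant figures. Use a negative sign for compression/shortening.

0.284 mm

A_1 = 665.1 mm².
A_2 = 116.6 mm².
Equal strain + equilibrium ⇒ each member carries load in proportion to AE: A₁E₁ = 131000000 N, A₂E₂ = 12250000 N, ΣAE = 143300000 N.
δ = PL/ΣAE = 65400·622/143300000 = 0.2839 mm.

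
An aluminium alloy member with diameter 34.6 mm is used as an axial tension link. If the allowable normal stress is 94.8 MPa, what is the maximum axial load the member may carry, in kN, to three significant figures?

A = 940.2 mm².
P_max = σ_allow · A = 94.8 · 940.2 = 89140 N = 89.14 kN.

89.1 kN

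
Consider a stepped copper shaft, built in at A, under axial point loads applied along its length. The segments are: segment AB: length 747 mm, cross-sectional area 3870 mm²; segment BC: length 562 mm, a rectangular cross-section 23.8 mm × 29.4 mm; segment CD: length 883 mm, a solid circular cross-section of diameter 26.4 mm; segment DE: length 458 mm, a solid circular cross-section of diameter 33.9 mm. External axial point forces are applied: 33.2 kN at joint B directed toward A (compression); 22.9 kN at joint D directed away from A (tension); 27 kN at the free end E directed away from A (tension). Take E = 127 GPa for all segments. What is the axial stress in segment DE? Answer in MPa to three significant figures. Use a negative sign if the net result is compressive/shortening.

29.9 MPa

Internal axial forces (sectioning from the free end, tension +): N_DE = 27 kN, N_CD = 49.9 kN, N_BC = 49.9 kN, N_AB = 16.7 kN.
A_DE = 902.6 mm².
σ_DE = N_DE/A_DE = 27000/902.6 = 29.91 MPa.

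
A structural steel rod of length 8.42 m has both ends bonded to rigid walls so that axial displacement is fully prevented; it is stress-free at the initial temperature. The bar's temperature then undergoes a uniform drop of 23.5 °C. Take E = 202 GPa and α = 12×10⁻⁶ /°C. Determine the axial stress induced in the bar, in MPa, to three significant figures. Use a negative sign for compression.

57.0 MPa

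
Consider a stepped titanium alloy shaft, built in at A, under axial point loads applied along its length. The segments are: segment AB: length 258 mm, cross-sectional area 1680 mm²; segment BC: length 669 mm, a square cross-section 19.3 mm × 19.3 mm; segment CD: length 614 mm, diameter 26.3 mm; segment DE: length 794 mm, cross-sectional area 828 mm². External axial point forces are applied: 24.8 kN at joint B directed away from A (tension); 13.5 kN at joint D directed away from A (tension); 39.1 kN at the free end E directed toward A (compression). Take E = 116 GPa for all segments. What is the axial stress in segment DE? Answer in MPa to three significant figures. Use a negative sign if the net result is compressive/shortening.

Internal axial forces (sectioning from the free end, tension +): N_DE = -39.1 kN, N_CD = -25.6 kN, N_BC = -25.6 kN, N_AB = -0.8 kN.
σ_DE = N_DE/A_DE = -39100/828 = -47.22 MPa.

-47.2 MPa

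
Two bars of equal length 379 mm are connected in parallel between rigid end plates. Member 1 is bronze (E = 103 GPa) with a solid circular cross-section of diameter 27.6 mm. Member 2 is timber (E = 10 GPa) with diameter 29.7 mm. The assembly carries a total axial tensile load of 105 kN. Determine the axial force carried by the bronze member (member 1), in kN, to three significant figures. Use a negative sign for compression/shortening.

A_1 = 598.3 mm².
A_2 = 692.8 mm².
Equal strain + equilibrium ⇒ each member carries load in proportion to AE: A₁E₁ = 61620000 N, A₂E₂ = 6928000 N, ΣAE = 68550000 N.
F₁ = P·A₁E₁/ΣAE = 105000·61620000/68550000 = 94390 N.

94.4 kN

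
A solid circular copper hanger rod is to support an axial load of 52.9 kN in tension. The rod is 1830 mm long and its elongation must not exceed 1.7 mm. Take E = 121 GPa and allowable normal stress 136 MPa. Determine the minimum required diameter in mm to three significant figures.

24.5 mm

Required area A ≥ P/σ_allow = 52900/136 = 389 mm².
For a solid circular section, d ≥ √(4A/π) = 22.25 mm.
Elongation limit: A ≥ PL/(Eδ_allow) = 52900·1830/(121000·1.7) = 470.6 mm² ⇒ d ≥ 24.48 mm.
The elongation limit governs.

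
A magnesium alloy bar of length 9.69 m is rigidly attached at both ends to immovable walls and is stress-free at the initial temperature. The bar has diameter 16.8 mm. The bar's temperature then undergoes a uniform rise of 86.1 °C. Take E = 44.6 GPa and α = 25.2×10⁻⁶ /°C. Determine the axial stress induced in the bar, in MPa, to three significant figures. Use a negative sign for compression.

-96.8 MPa

Free thermal expansion αLΔT = 25.2e-6 · 9690 · 86.1 = 21.02 mm.
The walls impose strain ε = −(21.02)/9690 = -2.1697e-03; σ = Eε = 44600 · -2.1697e-03 = -96.77 MPa.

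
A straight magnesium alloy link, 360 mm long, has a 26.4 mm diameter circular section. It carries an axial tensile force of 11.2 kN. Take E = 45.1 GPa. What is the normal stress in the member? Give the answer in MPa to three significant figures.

A = 547.4 mm².
σ = N/A = 11200/547.4 = 20.46 MPa.

20.5 MPa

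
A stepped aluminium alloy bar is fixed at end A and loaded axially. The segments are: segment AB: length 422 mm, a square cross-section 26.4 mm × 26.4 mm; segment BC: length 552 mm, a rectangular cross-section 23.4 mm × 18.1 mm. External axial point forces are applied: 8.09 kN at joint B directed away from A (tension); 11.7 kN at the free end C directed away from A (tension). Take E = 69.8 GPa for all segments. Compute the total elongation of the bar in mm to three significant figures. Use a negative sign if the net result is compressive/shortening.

0.390 mm

Internal axial forces (sectioning from the free end, tension +): N_BC = 11.7 kN, N_AB = 19.79 kN.
A_AB = 697 mm².
A_BC = 423.5 mm².
δ_AB = 19790·422/(697·69800) = 0.1717 mm
δ_BC = 11700·552/(423.5·69800) = 0.2185 mm
δ = Σδ_i = 0.3901 mm.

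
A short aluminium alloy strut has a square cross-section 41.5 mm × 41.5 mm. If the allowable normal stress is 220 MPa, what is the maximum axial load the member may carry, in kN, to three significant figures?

A = 1722 mm².
P_max = σ_allow · A = 220 · 1722 = 378900 N = 378.9 kN.

379 kN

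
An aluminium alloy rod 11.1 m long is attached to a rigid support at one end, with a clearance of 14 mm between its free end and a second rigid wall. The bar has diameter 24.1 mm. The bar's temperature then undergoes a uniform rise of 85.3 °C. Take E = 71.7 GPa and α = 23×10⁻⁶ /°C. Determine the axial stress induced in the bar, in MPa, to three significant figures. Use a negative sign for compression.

Free thermal expansion αLΔT = 23e-6 · 11100 · 85.3 = 21.78 mm.
The walls engage after the gap closes; constrained expansion = 21.78 − 14 = 7.777 mm.
The walls impose strain ε = −(7.777)/11100 = -7.0064e-04; σ = Eε = 71700 · -7.0064e-04 = -50.24 MPa.

-50.2 MPa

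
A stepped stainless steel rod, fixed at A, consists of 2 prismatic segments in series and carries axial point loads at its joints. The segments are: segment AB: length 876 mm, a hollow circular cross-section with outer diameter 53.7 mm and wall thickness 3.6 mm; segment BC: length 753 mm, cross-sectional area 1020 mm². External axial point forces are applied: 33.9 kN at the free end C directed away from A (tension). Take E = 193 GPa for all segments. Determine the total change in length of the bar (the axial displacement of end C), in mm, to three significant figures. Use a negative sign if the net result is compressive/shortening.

Internal axial forces (sectioning from the free end, tension +): N_BC = 33.9 kN, N_AB = 33.9 kN.
A_AB = 566.6 mm².
δ_AB = 33900·876/(566.6·193000) = 0.2716 mm
δ_BC = 33900·753/(1020·193000) = 0.1297 mm
δ = Σδ_i = 0.4012 mm.

0.401 mm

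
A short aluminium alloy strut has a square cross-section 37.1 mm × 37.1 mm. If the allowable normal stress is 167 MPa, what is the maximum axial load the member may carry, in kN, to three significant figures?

230 kN

A = 1376 mm².
P_max = σ_allow · A = 167 · 1376 = 229900 N = 229.9 kN.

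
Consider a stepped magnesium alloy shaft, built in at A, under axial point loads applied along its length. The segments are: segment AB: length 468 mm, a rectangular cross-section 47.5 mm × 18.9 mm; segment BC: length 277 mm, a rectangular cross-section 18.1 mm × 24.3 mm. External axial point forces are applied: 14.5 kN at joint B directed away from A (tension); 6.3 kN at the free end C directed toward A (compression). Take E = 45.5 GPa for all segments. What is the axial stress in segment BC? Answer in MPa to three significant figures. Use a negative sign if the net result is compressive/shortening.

Internal axial forces (sectioning from the free end, tension +): N_BC = -6.3 kN, N_AB = 8.2 kN.
A_BC = 439.8 mm².
σ_BC = N_BC/A_BC = -6300/439.8 = -14.32 MPa.

-14.3 MPa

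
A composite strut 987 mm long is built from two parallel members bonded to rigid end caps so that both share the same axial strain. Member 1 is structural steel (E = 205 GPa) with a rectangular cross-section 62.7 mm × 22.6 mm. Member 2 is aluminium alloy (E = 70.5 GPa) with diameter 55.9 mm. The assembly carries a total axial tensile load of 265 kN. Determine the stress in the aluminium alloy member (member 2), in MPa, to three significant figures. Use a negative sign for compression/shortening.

40.3 MPa

A_1 = 1417 mm².
A_2 = 2454 mm².
Equal strain + equilibrium ⇒ each member carries load in proportion to AE: A₁E₁ = 290500000 N, A₂E₂ = 173000000 N, ΣAE = 463500000 N.
σ₂ = P·E₂/ΣAE = 265000·70500/463500000 = 40.31 MPa.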